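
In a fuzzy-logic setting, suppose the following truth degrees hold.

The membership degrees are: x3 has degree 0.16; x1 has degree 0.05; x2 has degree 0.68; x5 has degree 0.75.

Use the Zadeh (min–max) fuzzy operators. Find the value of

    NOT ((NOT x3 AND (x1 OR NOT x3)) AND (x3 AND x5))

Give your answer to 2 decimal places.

0.84

NOT x3 = 1 − 0.16 = 0.84
NOT x3 = 1 − 0.16 = 0.84
x1 OR NOT x3 = max(a, b) on (0.05, 0.84) = 0.84
NOT x3 AND (x1 OR NOT x3) = min(a, b) on (0.84, 0.84) = 0.84
x3 AND x5 = min(a, b) on (0.16, 0.75) = 0.16
(NOT x3 AND (x1 OR NOT x3)) AND (x3 AND x5) = min(a, b) on (0.84, 0.16) = 0.16
NOT ((NOT x3 AND (x1 OR NOT x3)) AND (x3 AND x5)) = 1 − 0.16 = 0.84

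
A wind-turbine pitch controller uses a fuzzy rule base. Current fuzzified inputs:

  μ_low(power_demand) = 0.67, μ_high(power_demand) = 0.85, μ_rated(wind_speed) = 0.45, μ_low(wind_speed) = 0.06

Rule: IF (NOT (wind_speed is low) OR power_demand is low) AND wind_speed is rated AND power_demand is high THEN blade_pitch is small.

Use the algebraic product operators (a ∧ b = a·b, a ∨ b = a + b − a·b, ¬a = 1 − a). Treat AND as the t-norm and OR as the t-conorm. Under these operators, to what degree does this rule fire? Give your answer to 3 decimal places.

0.375

firing strength: (¬low=1−0.06=0.94 OR low=0.67) = 0.9802; AND[a·b] with rated=0.45, high=0.85 → w = 0.3749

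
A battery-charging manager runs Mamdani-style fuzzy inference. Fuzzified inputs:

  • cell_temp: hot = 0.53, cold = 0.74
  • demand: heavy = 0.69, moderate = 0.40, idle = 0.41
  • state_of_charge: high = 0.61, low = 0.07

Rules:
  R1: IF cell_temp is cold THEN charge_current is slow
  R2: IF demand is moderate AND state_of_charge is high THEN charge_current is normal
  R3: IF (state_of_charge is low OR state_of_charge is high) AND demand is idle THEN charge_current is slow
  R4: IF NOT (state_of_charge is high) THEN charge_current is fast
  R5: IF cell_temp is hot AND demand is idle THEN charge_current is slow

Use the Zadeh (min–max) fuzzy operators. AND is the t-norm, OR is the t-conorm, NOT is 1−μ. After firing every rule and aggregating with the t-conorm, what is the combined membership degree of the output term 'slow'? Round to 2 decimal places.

R1: cold=0.74 → w = 0.74
R2: moderate=0.40, high=0.61; AND[min(a, b)] → w = 0.40
R3: (low=0.07 OR high=0.61) = 0.61; AND[min(a, b)] with idle=0.41 → w = 0.41
R4: ¬high=1−0.61=0.39 → w = 0.39
R5: hot=0.53, idle=0.41; AND[min(a, b)] → w = 0.41
Rules with consequent 'slow': {R1, R3, R5} → strengths 0.74, 0.41, 0.41
Aggregate via t-conorm [max(a, b)]: 0.74

0.74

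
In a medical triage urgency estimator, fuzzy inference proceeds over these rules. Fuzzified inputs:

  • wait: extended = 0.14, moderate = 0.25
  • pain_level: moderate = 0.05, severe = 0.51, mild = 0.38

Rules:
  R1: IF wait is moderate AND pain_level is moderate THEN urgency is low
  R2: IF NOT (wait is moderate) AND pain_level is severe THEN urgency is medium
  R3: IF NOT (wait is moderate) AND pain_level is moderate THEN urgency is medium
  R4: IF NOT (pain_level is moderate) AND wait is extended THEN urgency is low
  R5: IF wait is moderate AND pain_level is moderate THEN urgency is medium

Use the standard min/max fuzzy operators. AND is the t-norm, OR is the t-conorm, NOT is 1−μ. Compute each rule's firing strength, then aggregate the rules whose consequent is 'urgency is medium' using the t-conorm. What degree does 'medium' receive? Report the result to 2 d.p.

R1: moderate=0.25, moderate=0.05; AND[min(a, b)] → w = 0.05
R2: ¬moderate=1−0.25=0.75, severe=0.51; AND[min(a, b)] → w = 0.51
R3: ¬moderate=1−0.25=0.75, moderate=0.05; AND[min(a, b)] → w = 0.05
R4: ¬moderate=1−0.05=0.95, extended=0.14; AND[min(a, b)] → w = 0.14
R5: moderate=0.25, moderate=0.05; AND[min(a, b)] → w = 0.05
Rules with consequent 'medium': {R2, R3, R5} → strengths 0.51, 0.05, 0.05
Aggregate via t-conorm [max(a, b)]: 0.51

0.51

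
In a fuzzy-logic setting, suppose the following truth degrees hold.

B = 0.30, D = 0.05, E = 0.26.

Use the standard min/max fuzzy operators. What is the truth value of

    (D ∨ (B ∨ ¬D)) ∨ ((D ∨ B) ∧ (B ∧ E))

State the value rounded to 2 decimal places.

¬D = 1 − 0.05 = 0.95
B ∨ ¬D = max(a, b) on (0.30, 0.95) = 0.95
D ∨ (B ∨ ¬D) = max(a, b) on (0.05, 0.95) = 0.95
D ∨ B = max(a, b) on (0.05, 0.30) = 0.30
B ∧ E = min(a, b) on (0.30, 0.26) = 0.26
(D ∨ B) ∧ (B ∧ E) = min(a, b) on (0.30, 0.26) = 0.26
(D ∨ (B ∨ ¬D)) ∨ ((D ∨ B) ∧ (B ∧ E)) = max(a, b) on (0.95, 0.26) = 0.95

0.95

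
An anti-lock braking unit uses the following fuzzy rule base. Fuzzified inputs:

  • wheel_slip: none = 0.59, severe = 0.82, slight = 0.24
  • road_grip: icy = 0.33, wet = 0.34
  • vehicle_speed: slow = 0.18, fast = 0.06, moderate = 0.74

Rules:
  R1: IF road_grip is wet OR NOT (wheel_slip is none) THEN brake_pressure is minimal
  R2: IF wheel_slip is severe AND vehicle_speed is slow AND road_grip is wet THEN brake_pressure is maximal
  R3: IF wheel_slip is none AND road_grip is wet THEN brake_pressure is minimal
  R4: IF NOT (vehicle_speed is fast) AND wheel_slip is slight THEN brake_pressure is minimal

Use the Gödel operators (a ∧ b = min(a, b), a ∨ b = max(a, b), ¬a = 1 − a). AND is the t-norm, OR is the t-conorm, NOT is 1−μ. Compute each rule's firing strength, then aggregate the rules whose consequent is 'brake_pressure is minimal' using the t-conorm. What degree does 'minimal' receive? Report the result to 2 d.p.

0.41

R1: wet=0.34, ¬none=1−0.59=0.41; OR[max(a, b)] → w = 0.41
R2: severe=0.82, slow=0.18, wet=0.34; AND[min(a, b)] → w = 0.18
R3: none=0.59, wet=0.34; AND[min(a, b)] → w = 0.34
R4: ¬fast=1−0.06=0.94, slight=0.24; AND[min(a, b)] → w = 0.24
Rules with consequent 'minimal': {R1, R3, R4} → strengths 0.41, 0.34, 0.24
Aggregate via t-conorm [max(a, b)]: 0.41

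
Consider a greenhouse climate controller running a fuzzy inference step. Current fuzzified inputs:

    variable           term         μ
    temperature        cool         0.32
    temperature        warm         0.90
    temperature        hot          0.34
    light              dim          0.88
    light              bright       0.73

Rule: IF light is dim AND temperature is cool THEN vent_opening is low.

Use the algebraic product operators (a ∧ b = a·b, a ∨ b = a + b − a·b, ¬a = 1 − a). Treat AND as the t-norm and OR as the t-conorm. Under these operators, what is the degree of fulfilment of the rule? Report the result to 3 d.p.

0.282

firing strength: dim=0.88, cool=0.32; AND[a·b] → w = 0.2816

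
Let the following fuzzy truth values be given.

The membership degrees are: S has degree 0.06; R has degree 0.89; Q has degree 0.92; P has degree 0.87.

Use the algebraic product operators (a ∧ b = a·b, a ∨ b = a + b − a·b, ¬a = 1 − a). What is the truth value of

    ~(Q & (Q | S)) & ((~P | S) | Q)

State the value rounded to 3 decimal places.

0.139

Q | S = a + b − a·b on (0.9200, 0.0600) = 0.9248
Q & (Q | S) = a·b on (0.9200, 0.9248) = 0.8508
~(Q & (Q | S)) = 1 − 0.8508 = 0.1492
~P = 1 − 0.8700 = 0.1300
~P | S = a + b − a·b on (0.1300, 0.0600) = 0.1822
(~P | S) | Q = a + b − a·b on (0.1822, 0.9200) = 0.9346
~(Q & (Q | S)) & ((~P | S) | Q) = a·b on (0.1492, 0.9346) = 0.1394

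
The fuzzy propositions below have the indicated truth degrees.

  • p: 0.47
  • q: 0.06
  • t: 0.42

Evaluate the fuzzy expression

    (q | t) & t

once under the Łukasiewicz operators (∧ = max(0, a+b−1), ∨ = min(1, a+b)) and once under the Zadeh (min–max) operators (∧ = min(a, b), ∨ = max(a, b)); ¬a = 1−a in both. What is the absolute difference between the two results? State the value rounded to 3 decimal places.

Under Łukasiewicz:
  q | t = min(1, a+b) on (0.06, 0.42) = 0.48
  (q | t) & t = max(0, a+b−1) on (0.48, 0.42) = 0.00
  → value = 0.0000
Under Zadeh (min–max):
  q | t = max(a, b) on (0.06, 0.42) = 0.42
  (q | t) & t = min(a, b) on (0.42, 0.42) = 0.42
  → value = 0.4200
|0.0000 − 0.4200| = 0.420

0.420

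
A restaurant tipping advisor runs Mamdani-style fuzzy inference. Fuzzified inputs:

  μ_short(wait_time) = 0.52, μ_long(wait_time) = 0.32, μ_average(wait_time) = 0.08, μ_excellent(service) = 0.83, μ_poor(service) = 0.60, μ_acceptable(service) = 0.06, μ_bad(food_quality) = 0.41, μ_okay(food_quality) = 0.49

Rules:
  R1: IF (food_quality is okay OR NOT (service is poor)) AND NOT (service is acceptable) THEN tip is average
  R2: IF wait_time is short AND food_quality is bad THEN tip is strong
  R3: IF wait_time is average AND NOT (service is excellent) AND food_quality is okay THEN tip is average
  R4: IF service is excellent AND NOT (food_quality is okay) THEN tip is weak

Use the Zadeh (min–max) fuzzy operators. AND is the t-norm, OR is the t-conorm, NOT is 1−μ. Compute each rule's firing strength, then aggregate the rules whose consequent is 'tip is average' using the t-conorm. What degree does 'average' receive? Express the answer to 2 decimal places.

0.49

R1: (okay=0.49 OR ¬poor=1−0.60=0.40) = 0.49; AND[min(a, b)] with ¬acceptable=1−0.06=0.94 → w = 0.49
R2: short=0.52, bad=0.41; AND[min(a, b)] → w = 0.41
R3: average=0.08, ¬excellent=1−0.83=0.17, okay=0.49; AND[min(a, b)] → w = 0.08
R4: excellent=0.83, ¬okay=1−0.49=0.51; AND[min(a, b)] → w = 0.51
Rules with consequent 'average': {R1, R3} → strengths 0.49, 0.08
Aggregate via t-conorm [max(a, b)]: 0.49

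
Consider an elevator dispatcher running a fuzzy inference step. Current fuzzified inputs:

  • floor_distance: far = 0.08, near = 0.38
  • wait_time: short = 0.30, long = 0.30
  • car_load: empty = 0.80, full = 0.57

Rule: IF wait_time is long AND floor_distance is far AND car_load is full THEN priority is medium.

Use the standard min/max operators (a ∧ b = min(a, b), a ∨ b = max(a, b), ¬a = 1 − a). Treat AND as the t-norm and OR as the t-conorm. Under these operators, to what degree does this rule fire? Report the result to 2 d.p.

firing strength: long=0.30, far=0.08, full=0.57; AND[min(a, b)] → w = 0.08

0.08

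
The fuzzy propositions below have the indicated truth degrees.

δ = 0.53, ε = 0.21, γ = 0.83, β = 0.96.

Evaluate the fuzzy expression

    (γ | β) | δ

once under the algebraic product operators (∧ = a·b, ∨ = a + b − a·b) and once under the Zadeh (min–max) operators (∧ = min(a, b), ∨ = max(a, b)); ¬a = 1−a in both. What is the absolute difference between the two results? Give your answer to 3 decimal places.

0.037

Under algebraic product:
  γ | β = a + b − a·b on (0.8300, 0.9600) = 0.9932
  (γ | β) | δ = a + b − a·b on (0.9932, 0.5300) = 0.9968
  → value = 0.9968
Under Zadeh (min–max):
  γ | β = max(a, b) on (0.83, 0.96) = 0.96
  (γ | β) | δ = max(a, b) on (0.96, 0.53) = 0.96
  → value = 0.9600
|0.9968 − 0.9600| = 0.037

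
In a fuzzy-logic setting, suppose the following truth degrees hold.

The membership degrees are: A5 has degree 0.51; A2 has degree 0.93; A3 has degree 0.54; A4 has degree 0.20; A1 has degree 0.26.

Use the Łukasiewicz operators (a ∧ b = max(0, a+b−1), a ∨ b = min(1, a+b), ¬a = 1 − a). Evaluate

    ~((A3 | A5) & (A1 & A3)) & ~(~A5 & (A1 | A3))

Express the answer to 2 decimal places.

A3 | A5 = min(1, a+b) on (0.54, 0.51) = 1.00
A1 & A3 = max(0, a+b−1) on (0.26, 0.54) = 0.00
(A3 | A5) & (A1 & A3) = max(0, a+b−1) on (1.00, 0.00) = 0.00
~((A3 | A5) & (A1 & A3)) = 1 − 0.00 = 1.00
~A5 = 1 − 0.51 = 0.49
A1 | A3 = min(1, a+b) on (0.26, 0.54) = 0.80
~A5 & (A1 | A3) = max(0, a+b−1) on (0.49, 0.80) = 0.29
~(~A5 & (A1 | A3)) = 1 − 0.29 = 0.71
~((A3 | A5) & (A1 & A3)) & ~(~A5 & (A1 | A3)) = max(0, a+b−1) on (1.00, 0.71) = 0.71

0.71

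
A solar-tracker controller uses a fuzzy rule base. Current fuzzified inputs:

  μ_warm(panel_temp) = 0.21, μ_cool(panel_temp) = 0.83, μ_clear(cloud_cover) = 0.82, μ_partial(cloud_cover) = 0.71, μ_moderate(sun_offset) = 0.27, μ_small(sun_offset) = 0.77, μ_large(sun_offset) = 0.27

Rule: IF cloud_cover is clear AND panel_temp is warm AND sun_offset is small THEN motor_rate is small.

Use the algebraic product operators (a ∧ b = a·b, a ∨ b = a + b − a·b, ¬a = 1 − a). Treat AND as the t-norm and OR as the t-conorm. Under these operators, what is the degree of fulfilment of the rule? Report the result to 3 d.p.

0.133

firing strength: clear=0.82, warm=0.21, small=0.77; AND[a·b] → w = 0.1326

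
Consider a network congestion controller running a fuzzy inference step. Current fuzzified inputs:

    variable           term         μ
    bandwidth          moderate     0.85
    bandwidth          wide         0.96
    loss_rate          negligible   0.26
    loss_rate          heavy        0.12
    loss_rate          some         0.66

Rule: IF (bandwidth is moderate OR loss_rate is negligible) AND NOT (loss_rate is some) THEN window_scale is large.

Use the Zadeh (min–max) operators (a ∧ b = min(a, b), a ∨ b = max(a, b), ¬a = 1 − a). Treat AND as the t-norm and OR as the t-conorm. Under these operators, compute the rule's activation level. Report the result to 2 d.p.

0.34

firing strength: (moderate=0.85 OR negligible=0.26) = 0.85; AND[min(a, b)] with ¬some=1−0.66=0.34 → w = 0.34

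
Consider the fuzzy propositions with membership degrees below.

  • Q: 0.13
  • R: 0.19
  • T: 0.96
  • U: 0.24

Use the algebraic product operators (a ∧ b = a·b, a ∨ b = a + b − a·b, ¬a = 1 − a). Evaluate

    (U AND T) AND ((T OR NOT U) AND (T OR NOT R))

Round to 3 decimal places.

0.226

U AND T = a·b on (0.2400, 0.9600) = 0.2304
NOT U = 1 − 0.2400 = 0.7600
T OR NOT U = a + b − a·b on (0.9600, 0.7600) = 0.9904
NOT R = 1 − 0.1900 = 0.8100
T OR NOT R = a + b − a·b on (0.9600, 0.8100) = 0.9924
(T OR NOT U) AND (T OR NOT R) = a·b on (0.9904, 0.9924) = 0.9829
(U AND T) AND ((T OR NOT U) AND (T OR NOT R)) = a·b on (0.2304, 0.9829) = 0.2265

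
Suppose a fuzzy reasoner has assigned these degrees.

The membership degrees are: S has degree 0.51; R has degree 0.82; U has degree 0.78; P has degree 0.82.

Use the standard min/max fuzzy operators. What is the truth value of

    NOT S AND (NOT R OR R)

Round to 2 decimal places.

0.49

NOT S = 1 − 0.51 = 0.49
NOT R = 1 − 0.82 = 0.18
NOT R OR R = max(a, b) on (0.18, 0.82) = 0.82
NOT S AND (NOT R OR R) = min(a, b) on (0.49, 0.82) = 0.49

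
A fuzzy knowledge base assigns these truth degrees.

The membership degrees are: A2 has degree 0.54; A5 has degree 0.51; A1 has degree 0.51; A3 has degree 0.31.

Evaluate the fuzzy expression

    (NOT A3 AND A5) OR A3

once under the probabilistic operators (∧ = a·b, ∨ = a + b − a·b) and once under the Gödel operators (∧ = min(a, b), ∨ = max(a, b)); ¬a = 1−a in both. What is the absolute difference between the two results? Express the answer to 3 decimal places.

Under probabilistic:
  NOT A3 = 1 − 0.3100 = 0.6900
  NOT A3 AND A5 = a·b on (0.6900, 0.5100) = 0.3519
  (NOT A3 AND A5) OR A3 = a + b − a·b on (0.3519, 0.3100) = 0.5528
  → value = 0.5528
Under Gödel:
  NOT A3 = 1 − 0.31 = 0.69
  NOT A3 AND A5 = min(a, b) on (0.69, 0.51) = 0.51
  (NOT A3 AND A5) OR A3 = max(a, b) on (0.51, 0.31) = 0.51
  → value = 0.5100
|0.5528 − 0.5100| = 0.043

0.043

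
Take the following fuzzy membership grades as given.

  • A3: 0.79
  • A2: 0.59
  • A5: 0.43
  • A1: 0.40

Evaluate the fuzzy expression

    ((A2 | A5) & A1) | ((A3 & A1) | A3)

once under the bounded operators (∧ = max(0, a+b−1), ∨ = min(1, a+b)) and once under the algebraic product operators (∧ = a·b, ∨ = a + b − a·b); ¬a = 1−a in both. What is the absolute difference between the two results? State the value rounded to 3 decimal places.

Under bounded:
  A2 | A5 = min(1, a+b) on (0.59, 0.43) = 1.00
  (A2 | A5) & A1 = max(0, a+b−1) on (1.00, 0.40) = 0.40
  A3 & A1 = max(0, a+b−1) on (0.79, 0.40) = 0.19
  (A3 & A1) | A3 = min(1, a+b) on (0.19, 0.79) = 0.98
  ((A2 | A5) & A1) | ((A3 & A1) | A3) = min(1, a+b) on (0.40, 0.98) = 1.00
  → value = 1.0000
Under algebraic product:
  A2 | A5 = a + b − a·b on (0.5900, 0.4300) = 0.7663
  (A2 | A5) & A1 = a·b on (0.7663, 0.4000) = 0.3065
  A3 & A1 = a·b on (0.7900, 0.4000) = 0.3160
  (A3 & A1) | A3 = a + b − a·b on (0.3160, 0.7900) = 0.8564
  ((A2 | A5) & A1) | ((A3 & A1) | A3) = a + b − a·b on (0.3065, 0.8564) = 0.9004
  → value = 0.9004
|1.0000 − 0.9004| = 0.100

0.100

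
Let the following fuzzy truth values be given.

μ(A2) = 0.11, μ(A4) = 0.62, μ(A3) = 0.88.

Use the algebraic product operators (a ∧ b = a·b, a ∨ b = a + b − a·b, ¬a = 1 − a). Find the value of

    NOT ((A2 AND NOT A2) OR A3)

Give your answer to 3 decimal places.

0.108

NOT A2 = 1 − 0.1100 = 0.8900
A2 AND NOT A2 = a·b on (0.1100, 0.8900) = 0.0979
(A2 AND NOT A2) OR A3 = a + b − a·b on (0.0979, 0.8800) = 0.8917
NOT ((A2 AND NOT A2) OR A3) = 1 − 0.8917 = 0.1083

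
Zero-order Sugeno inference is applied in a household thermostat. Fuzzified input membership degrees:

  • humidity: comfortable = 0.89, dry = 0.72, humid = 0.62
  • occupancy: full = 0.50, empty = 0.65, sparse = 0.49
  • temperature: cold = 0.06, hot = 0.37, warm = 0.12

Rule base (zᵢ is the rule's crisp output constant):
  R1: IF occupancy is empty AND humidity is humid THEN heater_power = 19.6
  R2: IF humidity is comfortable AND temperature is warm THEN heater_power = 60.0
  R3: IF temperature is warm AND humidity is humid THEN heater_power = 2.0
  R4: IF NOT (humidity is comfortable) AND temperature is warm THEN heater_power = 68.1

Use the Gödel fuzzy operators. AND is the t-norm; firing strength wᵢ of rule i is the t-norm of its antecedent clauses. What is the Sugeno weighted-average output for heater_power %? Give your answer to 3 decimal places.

27.921

R1 (z=19.6): empty=0.65, humid=0.62; AND[min(a, b)] → w = 0.62
R2 (z=60.0): comfortable=0.89, warm=0.12; AND[min(a, b)] → w = 0.12
R3 (z=2.0): warm=0.12, humid=0.62; AND[min(a, b)] → w = 0.12
R4 (z=68.1): ¬comfortable=1−0.89=0.11, warm=0.12; AND[min(a, b)] → w = 0.11
Weighted average = (0.62·19.6 + 0.12·60.0 + 0.12·2.0 + 0.11·68.1) / (0.62 + 0.12 + 0.12 + 0.11)
  = 27.0830 / 0.9700 = 27.921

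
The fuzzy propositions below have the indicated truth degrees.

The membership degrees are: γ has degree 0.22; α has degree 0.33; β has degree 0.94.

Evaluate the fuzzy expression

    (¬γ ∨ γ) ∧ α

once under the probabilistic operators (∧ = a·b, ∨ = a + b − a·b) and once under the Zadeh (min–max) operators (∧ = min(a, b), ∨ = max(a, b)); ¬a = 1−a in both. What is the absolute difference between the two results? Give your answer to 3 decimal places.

0.057

Under probabilistic:
  ¬γ = 1 − 0.2200 = 0.7800
  ¬γ ∨ γ = a + b − a·b on (0.7800, 0.2200) = 0.8284
  (¬γ ∨ γ) ∧ α = a·b on (0.8284, 0.3300) = 0.2734
  → value = 0.2734
Under Zadeh (min–max):
  ¬γ = 1 − 0.22 = 0.78
  ¬γ ∨ γ = max(a, b) on (0.78, 0.22) = 0.78
  (¬γ ∨ γ) ∧ α = min(a, b) on (0.78, 0.33) = 0.33
  → value = 0.3300
|0.2734 − 0.3300| = 0.057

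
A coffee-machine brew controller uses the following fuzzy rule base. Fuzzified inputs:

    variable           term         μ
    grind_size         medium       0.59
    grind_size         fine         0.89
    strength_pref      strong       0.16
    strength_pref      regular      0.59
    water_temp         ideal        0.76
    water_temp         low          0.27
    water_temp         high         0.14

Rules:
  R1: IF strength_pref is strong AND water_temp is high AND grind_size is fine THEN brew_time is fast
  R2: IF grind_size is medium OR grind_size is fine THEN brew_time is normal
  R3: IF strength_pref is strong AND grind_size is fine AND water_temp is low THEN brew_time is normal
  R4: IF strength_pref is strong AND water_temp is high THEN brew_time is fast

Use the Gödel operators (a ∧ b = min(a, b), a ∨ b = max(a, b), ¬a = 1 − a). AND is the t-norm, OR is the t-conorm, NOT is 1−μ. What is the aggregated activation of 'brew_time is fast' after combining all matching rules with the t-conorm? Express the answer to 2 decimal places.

0.14

R1: strong=0.16, high=0.14, fine=0.89; AND[min(a, b)] → w = 0.14
R2: medium=0.59, fine=0.89; OR[max(a, b)] → w = 0.89
R3: strong=0.16, fine=0.89, low=0.27; AND[min(a, b)] → w = 0.16
R4: strong=0.16, high=0.14; AND[min(a, b)] → w = 0.14
Rules with consequent 'fast': {R1, R4} → strengths 0.14, 0.14
Aggregate via t-conorm [max(a, b)]: 0.14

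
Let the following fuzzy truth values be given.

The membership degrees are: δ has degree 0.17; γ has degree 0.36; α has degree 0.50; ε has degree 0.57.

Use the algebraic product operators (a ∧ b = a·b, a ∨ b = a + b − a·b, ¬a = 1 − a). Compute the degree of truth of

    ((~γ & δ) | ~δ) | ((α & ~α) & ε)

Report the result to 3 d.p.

~γ = 1 − 0.3600 = 0.6400
~γ & δ = a·b on (0.6400, 0.1700) = 0.1088
~δ = 1 − 0.1700 = 0.8300
(~γ & δ) | ~δ = a + b − a·b on (0.1088, 0.8300) = 0.8485
~α = 1 − 0.5000 = 0.5000
α & ~α = a·b on (0.5000, 0.5000) = 0.2500
(α & ~α) & ε = a·b on (0.2500, 0.5700) = 0.1425
((~γ & δ) | ~δ) | ((α & ~α) & ε) = a + b − a·b on (0.8485, 0.1425) = 0.8701

0.870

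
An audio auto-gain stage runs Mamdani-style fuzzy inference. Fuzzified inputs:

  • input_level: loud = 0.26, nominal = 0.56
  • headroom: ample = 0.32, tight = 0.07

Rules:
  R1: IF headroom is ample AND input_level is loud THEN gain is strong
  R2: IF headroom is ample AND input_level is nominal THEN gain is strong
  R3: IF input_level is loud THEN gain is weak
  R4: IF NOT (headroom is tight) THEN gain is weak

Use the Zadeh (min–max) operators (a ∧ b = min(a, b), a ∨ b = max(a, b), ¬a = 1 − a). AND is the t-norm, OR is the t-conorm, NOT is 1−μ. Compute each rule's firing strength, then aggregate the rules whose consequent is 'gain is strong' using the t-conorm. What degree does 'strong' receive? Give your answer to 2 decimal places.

R1: ample=0.32, loud=0.26; AND[min(a, b)] → w = 0.26
R2: ample=0.32, nominal=0.56; AND[min(a, b)] → w = 0.32
R3: loud=0.26 → w = 0.26
R4: ¬tight=1−0.07=0.93 → w = 0.93
Rules with consequent 'strong': {R1, R2} → strengths 0.26, 0.32
Aggregate via t-conorm [max(a, b)]: 0.32

0.32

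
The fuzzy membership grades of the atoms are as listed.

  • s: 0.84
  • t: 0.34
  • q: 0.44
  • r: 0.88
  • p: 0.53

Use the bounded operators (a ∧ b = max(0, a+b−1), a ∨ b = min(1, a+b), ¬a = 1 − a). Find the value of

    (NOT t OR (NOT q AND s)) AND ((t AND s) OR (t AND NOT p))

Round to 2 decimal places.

0.18

NOT t = 1 − 0.34 = 0.66
NOT q = 1 − 0.44 = 0.56
NOT q AND s = max(0, a+b−1) on (0.56, 0.84) = 0.40
NOT t OR (NOT q AND s) = min(1, a+b) on (0.66, 0.40) = 1.00
t AND s = max(0, a+b−1) on (0.34, 0.84) = 0.18
NOT p = 1 − 0.53 = 0.47
t AND NOT p = max(0, a+b−1) on (0.34, 0.47) = 0.00
(t AND s) OR (t AND NOT p) = min(1, a+b) on (0.18, 0.00) = 0.18
(NOT t OR (NOT q AND s)) AND ((t AND s) OR (t AND NOT p)) = max(0, a+b−1) on (1.00, 0.18) = 0.18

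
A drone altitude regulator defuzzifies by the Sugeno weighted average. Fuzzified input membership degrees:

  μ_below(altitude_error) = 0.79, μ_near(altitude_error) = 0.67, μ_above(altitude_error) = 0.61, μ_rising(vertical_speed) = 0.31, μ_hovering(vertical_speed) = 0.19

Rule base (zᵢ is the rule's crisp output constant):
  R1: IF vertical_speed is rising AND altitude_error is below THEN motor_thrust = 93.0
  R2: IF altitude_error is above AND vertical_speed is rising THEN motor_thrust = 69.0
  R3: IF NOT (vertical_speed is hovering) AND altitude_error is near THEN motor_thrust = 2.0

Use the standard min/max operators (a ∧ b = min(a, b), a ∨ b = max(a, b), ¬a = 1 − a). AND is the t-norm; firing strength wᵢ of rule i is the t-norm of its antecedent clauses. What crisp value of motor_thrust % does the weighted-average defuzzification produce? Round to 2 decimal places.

R1 (z=93.0): rising=0.31, below=0.79; AND[min(a, b)] → w = 0.31
R2 (z=69.0): above=0.61, rising=0.31; AND[min(a, b)] → w = 0.31
R3 (z=2.0): ¬hovering=1−0.19=0.81, near=0.67; AND[min(a, b)] → w = 0.67
Weighted average = (0.31·93.0 + 0.31·69.0 + 0.67·2.0) / (0.31 + 0.31 + 0.67)
  = 51.5600 / 1.2900 = 39.97

39.97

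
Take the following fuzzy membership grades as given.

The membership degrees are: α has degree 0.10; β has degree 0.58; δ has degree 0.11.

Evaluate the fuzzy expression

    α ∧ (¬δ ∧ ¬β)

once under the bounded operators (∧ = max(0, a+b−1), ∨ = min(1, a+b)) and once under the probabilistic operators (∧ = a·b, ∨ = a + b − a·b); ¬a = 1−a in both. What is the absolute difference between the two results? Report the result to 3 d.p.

Under bounded:
  ¬δ = 1 − 0.11 = 0.89
  ¬β = 1 − 0.58 = 0.42
  ¬δ ∧ ¬β = max(0, a+b−1) on (0.89, 0.42) = 0.31
  α ∧ (¬δ ∧ ¬β) = max(0, a+b−1) on (0.10, 0.31) = 0.00
  → value = 0.0000
Under probabilistic:
  ¬δ = 1 − 0.1100 = 0.8900
  ¬β = 1 − 0.5800 = 0.4200
  ¬δ ∧ ¬β = a·b on (0.8900, 0.4200) = 0.3738
  α ∧ (¬δ ∧ ¬β) = a·b on (0.1000, 0.3738) = 0.0374
  → value = 0.0374
|0.0000 − 0.0374| = 0.037

0.037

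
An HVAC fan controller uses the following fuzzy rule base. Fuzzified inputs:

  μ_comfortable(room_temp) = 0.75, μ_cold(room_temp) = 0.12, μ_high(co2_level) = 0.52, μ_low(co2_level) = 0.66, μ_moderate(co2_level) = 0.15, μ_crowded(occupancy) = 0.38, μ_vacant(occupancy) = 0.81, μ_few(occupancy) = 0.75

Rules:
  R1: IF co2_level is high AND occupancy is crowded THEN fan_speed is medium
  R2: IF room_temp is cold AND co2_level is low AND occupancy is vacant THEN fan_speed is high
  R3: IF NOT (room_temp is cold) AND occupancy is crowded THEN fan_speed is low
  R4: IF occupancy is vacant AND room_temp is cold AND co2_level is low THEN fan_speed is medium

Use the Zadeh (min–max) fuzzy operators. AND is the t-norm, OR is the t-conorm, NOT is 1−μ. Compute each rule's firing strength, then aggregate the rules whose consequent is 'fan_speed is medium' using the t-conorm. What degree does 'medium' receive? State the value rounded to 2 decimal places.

0.38

R1: high=0.52, crowded=0.38; AND[min(a, b)] → w = 0.38
R2: cold=0.12, low=0.66, vacant=0.81; AND[min(a, b)] → w = 0.12
R3: ¬cold=1−0.12=0.88, crowded=0.38; AND[min(a, b)] → w = 0.38
R4: vacant=0.81, cold=0.12, low=0.66; AND[min(a, b)] → w = 0.12
Rules with consequent 'medium': {R1, R4} → strengths 0.38, 0.12
Aggregate via t-conorm [max(a, b)]: 0.38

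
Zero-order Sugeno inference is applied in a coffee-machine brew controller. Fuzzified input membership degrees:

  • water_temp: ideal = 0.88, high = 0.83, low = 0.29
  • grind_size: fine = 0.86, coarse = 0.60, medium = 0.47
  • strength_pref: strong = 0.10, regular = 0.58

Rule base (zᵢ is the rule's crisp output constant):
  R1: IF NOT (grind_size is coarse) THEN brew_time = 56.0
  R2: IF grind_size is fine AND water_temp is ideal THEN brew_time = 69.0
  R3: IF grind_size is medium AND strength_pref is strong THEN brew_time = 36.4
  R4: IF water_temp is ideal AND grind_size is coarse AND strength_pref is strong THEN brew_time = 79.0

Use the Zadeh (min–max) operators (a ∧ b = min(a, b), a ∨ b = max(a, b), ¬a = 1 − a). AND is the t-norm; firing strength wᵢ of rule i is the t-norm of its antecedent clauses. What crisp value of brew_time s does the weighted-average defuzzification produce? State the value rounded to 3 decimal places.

R1 (z=56.0): ¬coarse=1−0.60=0.40 → w = 0.40
R2 (z=69.0): fine=0.86, ideal=0.88; AND[min(a, b)] → w = 0.86
R3 (z=36.4): medium=0.47, strong=0.10; AND[min(a, b)] → w = 0.10
R4 (z=79.0): ideal=0.88, coarse=0.60, strong=0.10; AND[min(a, b)] → w = 0.10
Weighted average = (0.40·56.0 + 0.86·69.0 + 0.10·36.4 + 0.10·79.0) / (0.40 + 0.86 + 0.10 + 0.10)
  = 93.2800 / 1.4600 = 63.890

63.890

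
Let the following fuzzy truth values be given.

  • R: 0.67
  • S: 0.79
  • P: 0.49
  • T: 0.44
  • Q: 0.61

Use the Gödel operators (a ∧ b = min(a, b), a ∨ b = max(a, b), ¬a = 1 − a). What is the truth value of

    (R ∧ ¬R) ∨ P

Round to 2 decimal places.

¬R = 1 − 0.67 = 0.33
R ∧ ¬R = min(a, b) on (0.67, 0.33) = 0.33
(R ∧ ¬R) ∨ P = max(a, b) on (0.33, 0.49) = 0.49

0.49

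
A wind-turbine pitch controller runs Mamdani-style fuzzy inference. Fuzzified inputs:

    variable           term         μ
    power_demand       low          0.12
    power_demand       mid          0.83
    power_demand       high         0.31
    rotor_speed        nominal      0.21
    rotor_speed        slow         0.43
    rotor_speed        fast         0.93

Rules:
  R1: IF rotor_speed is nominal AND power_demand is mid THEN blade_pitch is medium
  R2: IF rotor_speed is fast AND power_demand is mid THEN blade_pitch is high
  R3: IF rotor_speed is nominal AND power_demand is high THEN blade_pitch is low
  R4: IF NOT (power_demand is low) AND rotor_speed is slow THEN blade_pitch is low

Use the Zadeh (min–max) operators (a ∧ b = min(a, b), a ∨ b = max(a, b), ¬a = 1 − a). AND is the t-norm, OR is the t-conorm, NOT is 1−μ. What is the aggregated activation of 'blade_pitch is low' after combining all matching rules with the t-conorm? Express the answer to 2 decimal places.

0.43

R1: nominal=0.21, mid=0.83; AND[min(a, b)] → w = 0.21
R2: fast=0.93, mid=0.83; AND[min(a, b)] → w = 0.83
R3: nominal=0.21, high=0.31; AND[min(a, b)] → w = 0.21
R4: ¬low=1−0.12=0.88, slow=0.43; AND[min(a, b)] → w = 0.43
Rules with consequent 'low': {R3, R4} → strengths 0.21, 0.43
Aggregate via t-conorm [max(a, b)]: 0.43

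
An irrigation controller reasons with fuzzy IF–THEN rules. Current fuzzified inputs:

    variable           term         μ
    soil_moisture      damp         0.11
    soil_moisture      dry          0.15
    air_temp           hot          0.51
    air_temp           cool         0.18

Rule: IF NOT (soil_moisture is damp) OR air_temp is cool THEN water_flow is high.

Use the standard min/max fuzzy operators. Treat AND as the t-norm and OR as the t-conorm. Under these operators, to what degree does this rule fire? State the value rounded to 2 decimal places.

0.89

firing strength: ¬damp=1−0.11=0.89, cool=0.18; OR[max(a, b)] → w = 0.89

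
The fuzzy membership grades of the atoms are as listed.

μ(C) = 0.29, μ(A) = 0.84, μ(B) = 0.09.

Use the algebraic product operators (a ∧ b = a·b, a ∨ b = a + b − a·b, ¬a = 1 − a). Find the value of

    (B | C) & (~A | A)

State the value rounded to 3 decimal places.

0.306

B | C = a + b − a·b on (0.0900, 0.2900) = 0.3539
~A = 1 − 0.8400 = 0.1600
~A | A = a + b − a·b on (0.1600, 0.8400) = 0.8656
(B | C) & (~A | A) = a·b on (0.3539, 0.8656) = 0.3063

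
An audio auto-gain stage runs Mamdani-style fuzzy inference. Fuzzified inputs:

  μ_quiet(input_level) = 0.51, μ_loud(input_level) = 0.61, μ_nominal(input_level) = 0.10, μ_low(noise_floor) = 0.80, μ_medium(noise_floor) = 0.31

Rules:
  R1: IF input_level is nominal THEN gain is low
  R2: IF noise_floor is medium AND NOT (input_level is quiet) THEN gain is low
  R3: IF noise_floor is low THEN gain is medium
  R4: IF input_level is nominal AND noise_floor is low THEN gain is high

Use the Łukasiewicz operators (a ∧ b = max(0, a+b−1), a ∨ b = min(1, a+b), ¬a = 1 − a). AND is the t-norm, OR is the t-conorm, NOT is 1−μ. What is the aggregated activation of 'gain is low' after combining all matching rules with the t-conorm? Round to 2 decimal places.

0.10

R1: nominal=0.10 → w = 0.10
R2: medium=0.31, ¬quiet=1−0.51=0.49; AND[max(0, a+b−1)] → w = 0.00
R3: low=0.80 → w = 0.80
R4: nominal=0.10, low=0.80; AND[max(0, a+b−1)] → w = 0.00
Rules with consequent 'low': {R1, R2} → strengths 0.10, 0.00
Aggregate via t-conorm [min(1, a+b)]: 0.10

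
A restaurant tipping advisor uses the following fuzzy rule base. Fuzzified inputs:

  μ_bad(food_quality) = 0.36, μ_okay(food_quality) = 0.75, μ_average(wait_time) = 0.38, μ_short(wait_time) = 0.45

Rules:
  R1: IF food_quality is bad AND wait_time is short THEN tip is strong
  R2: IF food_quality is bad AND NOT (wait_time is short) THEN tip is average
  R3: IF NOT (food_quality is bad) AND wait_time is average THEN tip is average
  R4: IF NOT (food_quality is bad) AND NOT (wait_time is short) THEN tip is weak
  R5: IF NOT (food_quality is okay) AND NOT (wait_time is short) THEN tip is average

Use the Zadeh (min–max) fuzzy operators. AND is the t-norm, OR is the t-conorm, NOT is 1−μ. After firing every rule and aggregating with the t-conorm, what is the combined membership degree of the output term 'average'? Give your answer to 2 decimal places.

0.38

R1: bad=0.36, short=0.45; AND[min(a, b)] → w = 0.36
R2: bad=0.36, ¬short=1−0.45=0.55; AND[min(a, b)] → w = 0.36
R3: ¬bad=1−0.36=0.64, average=0.38; AND[min(a, b)] → w = 0.38
R4: ¬bad=1−0.36=0.64, ¬short=1−0.45=0.55; AND[min(a, b)] → w = 0.55
R5: ¬okay=1−0.75=0.25, ¬short=1−0.45=0.55; AND[min(a, b)] → w = 0.25
Rules with consequent 'average': {R2, R3, R5} → strengths 0.36, 0.38, 0.25
Aggregate via t-conorm [max(a, b)]: 0.38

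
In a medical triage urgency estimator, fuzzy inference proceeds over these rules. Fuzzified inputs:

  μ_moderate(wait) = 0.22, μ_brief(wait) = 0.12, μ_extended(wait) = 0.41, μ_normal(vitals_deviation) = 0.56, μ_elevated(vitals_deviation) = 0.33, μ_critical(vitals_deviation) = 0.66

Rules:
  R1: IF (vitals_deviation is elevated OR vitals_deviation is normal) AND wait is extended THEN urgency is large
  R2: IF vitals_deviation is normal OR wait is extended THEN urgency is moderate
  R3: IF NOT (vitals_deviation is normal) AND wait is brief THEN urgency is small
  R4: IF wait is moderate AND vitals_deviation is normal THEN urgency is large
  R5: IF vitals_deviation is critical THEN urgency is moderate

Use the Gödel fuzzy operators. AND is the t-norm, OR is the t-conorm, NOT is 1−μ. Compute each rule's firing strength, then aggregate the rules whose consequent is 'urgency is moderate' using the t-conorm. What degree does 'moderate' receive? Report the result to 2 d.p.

R1: (elevated=0.33 OR normal=0.56) = 0.56; AND[min(a, b)] with extended=0.41 → w = 0.41
R2: normal=0.56, extended=0.41; OR[max(a, b)] → w = 0.56
R3: ¬normal=1−0.56=0.44, brief=0.12; AND[min(a, b)] → w = 0.12
R4: moderate=0.22, normal=0.56; AND[min(a, b)] → w = 0.22
R5: critical=0.66 → w = 0.66
Rules with consequent 'moderate': {R2, R5} → strengths 0.56, 0.66
Aggregate via t-conorm [max(a, b)]: 0.66

0.66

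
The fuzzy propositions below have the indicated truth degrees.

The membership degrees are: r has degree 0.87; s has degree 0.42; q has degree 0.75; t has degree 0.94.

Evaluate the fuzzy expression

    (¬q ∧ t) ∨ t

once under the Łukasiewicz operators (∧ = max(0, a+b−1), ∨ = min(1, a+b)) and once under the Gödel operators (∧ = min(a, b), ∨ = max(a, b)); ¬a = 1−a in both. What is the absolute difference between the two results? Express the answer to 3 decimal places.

Under Łukasiewicz:
  ¬q = 1 − 0.75 = 0.25
  ¬q ∧ t = max(0, a+b−1) on (0.25, 0.94) = 0.19
  (¬q ∧ t) ∨ t = min(1, a+b) on (0.19, 0.94) = 1.00
  → value = 1.0000
Under Gödel:
  ¬q = 1 − 0.75 = 0.25
  ¬q ∧ t = min(a, b) on (0.25, 0.94) = 0.25
  (¬q ∧ t) ∨ t = max(a, b) on (0.25, 0.94) = 0.94
  → value = 0.9400
|1.0000 − 0.9400| = 0.060

0.060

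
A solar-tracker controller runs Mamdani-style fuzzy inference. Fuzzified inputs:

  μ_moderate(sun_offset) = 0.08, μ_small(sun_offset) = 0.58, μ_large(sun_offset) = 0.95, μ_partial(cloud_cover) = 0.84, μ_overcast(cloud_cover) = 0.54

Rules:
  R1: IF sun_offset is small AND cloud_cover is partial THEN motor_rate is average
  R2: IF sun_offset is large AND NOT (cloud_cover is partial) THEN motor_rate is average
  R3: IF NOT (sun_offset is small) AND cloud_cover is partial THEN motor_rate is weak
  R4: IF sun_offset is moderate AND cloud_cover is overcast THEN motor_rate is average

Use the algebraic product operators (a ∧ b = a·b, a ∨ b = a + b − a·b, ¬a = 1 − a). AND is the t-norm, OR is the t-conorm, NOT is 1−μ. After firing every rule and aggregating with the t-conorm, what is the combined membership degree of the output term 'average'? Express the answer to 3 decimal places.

0.584

R1: small=0.58, partial=0.84; AND[a·b] → w = 0.4872
R2: large=0.95, ¬partial=1−0.84=0.16; AND[a·b] → w = 0.1520
R3: ¬small=1−0.58=0.42, partial=0.84; AND[a·b] → w = 0.3528
R4: moderate=0.08, overcast=0.54; AND[a·b] → w = 0.0432
Rules with consequent 'average': {R1, R2, R4} → strengths 0.4872, 0.1520, 0.0432
Aggregate via t-conorm [a + b − a·b]: 0.5839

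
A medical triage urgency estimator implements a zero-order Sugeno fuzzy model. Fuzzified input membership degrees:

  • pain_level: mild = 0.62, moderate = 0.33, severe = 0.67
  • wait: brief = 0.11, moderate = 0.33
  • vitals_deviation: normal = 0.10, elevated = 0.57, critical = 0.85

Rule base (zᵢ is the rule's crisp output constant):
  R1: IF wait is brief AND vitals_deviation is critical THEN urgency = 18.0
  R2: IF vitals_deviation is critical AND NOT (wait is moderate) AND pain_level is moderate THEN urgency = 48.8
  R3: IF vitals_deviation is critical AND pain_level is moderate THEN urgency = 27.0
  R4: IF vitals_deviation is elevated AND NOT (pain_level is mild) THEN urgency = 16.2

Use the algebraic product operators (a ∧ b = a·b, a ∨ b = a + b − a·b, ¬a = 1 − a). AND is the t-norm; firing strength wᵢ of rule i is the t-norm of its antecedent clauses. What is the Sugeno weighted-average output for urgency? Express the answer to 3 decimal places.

R1 (z=18.0): brief=0.11, critical=0.85; AND[a·b] → w = 0.0935
R2 (z=48.8): critical=0.85, ¬moderate=1−0.33=0.67, moderate=0.33; AND[a·b] → w = 0.1879
R3 (z=27.0): critical=0.85, moderate=0.33; AND[a·b] → w = 0.2805
R4 (z=16.2): elevated=0.57, ¬mild=1−0.62=0.38; AND[a·b] → w = 0.2166
Weighted average = (0.0935·18.0 + 0.1879·48.8 + 0.2805·27.0 + 0.2166·16.2) / (0.0935 + 0.1879 + 0.2805 + 0.2166)
  = 21.9366 / 0.7785 = 28.177

28.177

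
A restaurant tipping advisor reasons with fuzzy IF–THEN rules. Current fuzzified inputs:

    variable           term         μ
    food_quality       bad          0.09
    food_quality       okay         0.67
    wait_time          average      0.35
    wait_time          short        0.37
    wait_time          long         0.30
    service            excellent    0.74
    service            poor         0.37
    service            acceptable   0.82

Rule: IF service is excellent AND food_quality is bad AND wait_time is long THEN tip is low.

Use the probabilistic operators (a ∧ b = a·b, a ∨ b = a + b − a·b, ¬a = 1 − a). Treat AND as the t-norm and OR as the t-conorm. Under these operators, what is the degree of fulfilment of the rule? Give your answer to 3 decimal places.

0.020

firing strength: excellent=0.74, bad=0.09, long=0.30; AND[a·b] → w = 0.0200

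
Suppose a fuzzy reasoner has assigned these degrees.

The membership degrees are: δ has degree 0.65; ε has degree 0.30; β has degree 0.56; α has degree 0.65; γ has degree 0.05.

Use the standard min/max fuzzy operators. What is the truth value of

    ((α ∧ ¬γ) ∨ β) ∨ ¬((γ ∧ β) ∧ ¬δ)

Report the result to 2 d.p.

0.95

¬γ = 1 − 0.05 = 0.95
α ∧ ¬γ = min(a, b) on (0.65, 0.95) = 0.65
(α ∧ ¬γ) ∨ β = max(a, b) on (0.65, 0.56) = 0.65
γ ∧ β = min(a, b) on (0.05, 0.56) = 0.05
¬δ = 1 − 0.65 = 0.35
(γ ∧ β) ∧ ¬δ = min(a, b) on (0.05, 0.35) = 0.05
¬((γ ∧ β) ∧ ¬δ) = 1 − 0.05 = 0.95
((α ∧ ¬γ) ∨ β) ∨ ¬((γ ∧ β) ∧ ¬δ) = max(a, b) on (0.65, 0.95) = 0.95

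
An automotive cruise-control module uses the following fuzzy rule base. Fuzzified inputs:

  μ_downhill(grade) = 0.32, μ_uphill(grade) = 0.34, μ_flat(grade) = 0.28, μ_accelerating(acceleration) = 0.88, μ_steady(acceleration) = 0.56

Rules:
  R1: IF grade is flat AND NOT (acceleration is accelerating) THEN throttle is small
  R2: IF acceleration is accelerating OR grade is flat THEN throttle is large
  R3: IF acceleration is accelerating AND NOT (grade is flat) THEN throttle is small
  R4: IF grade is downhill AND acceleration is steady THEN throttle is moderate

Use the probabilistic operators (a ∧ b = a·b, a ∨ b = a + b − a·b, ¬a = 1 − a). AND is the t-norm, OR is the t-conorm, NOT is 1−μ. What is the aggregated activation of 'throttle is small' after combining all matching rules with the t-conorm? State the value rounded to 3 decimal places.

0.646

R1: flat=0.28, ¬accelerating=1−0.88=0.12; AND[a·b] → w = 0.0336
R2: accelerating=0.88, flat=0.28; OR[a + b − a·b] → w = 0.9136
R3: accelerating=0.88, ¬flat=1−0.28=0.72; AND[a·b] → w = 0.6336
R4: downhill=0.32, steady=0.56; AND[a·b] → w = 0.1792
Rules with consequent 'small': {R1, R3} → strengths 0.0336, 0.6336
Aggregate via t-conorm [a + b − a·b]: 0.6459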